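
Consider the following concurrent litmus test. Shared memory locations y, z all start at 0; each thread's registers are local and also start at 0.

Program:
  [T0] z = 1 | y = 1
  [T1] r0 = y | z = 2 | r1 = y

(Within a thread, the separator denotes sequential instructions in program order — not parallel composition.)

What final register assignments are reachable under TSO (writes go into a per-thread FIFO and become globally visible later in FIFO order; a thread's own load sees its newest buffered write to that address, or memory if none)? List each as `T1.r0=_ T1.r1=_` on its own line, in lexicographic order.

outcome vector order: (T1.r0,T1.r1)
|TSO outcomes| = 3

T1.r0=0 T1.r1=0
T1.r0=0 T1.r1=1
T1.r0=1 T1.r1=1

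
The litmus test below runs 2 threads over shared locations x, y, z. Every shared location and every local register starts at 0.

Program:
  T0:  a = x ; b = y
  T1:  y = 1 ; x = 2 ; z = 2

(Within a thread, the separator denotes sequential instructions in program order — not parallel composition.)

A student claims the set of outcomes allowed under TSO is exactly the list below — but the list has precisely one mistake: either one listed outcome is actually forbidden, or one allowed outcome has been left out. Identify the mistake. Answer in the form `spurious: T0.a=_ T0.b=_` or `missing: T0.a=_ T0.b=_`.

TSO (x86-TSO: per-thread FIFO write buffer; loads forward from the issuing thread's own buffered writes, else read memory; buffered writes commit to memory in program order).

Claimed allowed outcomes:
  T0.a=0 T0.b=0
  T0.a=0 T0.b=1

missing: T0.a=2 T0.b=1

outcome vector order: (T0.a,T0.b)
[TSO] allowed = {0/0 0/1 2/1}
TSO∖claimed = {2/1}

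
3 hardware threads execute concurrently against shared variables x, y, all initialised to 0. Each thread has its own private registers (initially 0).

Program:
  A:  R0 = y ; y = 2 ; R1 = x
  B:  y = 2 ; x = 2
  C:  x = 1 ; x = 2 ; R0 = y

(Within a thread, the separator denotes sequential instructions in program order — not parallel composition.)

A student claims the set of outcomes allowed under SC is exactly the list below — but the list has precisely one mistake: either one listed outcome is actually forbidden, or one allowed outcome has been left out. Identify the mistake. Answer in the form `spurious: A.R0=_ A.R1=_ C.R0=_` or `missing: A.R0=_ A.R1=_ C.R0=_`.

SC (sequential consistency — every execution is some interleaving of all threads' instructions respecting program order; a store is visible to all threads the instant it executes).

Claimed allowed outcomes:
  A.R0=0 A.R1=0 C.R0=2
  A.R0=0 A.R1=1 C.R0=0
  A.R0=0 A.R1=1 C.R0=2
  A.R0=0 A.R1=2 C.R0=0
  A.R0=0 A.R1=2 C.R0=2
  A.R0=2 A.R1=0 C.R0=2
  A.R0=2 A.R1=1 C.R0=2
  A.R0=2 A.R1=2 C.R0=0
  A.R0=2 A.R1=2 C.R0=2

spurious: A.R0=0 A.R1=1 C.R0=0

outcome vector order: (A.R0,A.R1,C.R0)
under SC → 002 012 020 022 202 212 220 222
claimed∖SC = {010}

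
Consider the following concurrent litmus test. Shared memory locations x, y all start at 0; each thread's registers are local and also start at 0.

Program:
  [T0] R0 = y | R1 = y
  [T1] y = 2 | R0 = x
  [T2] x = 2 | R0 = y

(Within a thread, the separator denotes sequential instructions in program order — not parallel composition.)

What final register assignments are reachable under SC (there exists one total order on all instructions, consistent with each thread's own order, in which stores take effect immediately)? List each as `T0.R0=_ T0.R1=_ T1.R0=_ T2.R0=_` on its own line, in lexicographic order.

T0.R0=0 T0.R1=0 T1.R0=0 T2.R0=2
T0.R0=0 T0.R1=0 T1.R0=2 T2.R0=0
T0.R0=0 T0.R1=0 T1.R0=2 T2.R0=2
T0.R0=0 T0.R1=2 T1.R0=0 T2.R0=2
T0.R0=0 T0.R1=2 T1.R0=2 T2.R0=0
T0.R0=0 T0.R1=2 T1.R0=2 T2.R0=2
T0.R0=2 T0.R1=2 T1.R0=0 T2.R0=2
T0.R0=2 T0.R1=2 T1.R0=2 T2.R0=0
T0.R0=2 T0.R1=2 T1.R0=2 T2.R0=2

outcome vector order: (T0.R0,T0.R1,T1.R0,T2.R0)
|SC outcomes| = 9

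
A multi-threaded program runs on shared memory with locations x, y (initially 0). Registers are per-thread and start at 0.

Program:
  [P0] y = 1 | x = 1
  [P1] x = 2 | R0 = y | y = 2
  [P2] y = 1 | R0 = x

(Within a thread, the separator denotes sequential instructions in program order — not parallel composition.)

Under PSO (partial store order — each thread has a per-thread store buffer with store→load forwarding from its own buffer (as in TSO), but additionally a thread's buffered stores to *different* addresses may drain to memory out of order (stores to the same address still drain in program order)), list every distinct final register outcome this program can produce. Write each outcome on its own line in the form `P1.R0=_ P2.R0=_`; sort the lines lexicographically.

outcome vector order: (P1.R0,P2.R0)
|PSO outcomes| = 6

P1.R0=0 P2.R0=0
P1.R0=0 P2.R0=1
P1.R0=0 P2.R0=2
P1.R0=1 P2.R0=0
P1.R0=1 P2.R0=1
P1.R0=1 P2.R0=2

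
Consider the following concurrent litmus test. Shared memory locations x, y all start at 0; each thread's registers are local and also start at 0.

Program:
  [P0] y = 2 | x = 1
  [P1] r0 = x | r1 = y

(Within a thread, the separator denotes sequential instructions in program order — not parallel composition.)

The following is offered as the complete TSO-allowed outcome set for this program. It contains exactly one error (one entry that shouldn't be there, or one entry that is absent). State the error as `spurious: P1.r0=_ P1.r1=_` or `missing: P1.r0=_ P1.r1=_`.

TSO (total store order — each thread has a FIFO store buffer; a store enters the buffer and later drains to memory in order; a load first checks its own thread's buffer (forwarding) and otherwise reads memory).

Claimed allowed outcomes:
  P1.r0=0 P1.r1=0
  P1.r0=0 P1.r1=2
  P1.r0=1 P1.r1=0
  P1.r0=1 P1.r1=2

spurious: P1.r0=1 P1.r1=0

outcome vector order: (P1.r0,P1.r1)
TSO (3): 00, 02, 12
claimed∖TSO = {10}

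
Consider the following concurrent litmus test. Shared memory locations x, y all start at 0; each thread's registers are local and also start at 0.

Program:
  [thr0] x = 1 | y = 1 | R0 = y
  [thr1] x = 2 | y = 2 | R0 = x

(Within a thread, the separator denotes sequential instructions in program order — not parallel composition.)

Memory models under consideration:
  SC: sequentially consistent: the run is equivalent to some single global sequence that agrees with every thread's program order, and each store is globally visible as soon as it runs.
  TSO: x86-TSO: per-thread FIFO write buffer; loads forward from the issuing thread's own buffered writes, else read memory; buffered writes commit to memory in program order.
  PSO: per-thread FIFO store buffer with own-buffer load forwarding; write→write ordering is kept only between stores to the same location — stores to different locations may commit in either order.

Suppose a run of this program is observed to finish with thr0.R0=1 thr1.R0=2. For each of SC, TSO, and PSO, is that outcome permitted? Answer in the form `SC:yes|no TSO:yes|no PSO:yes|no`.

outcome vector order: (thr0.R0,thr1.R0)
SC: 4 outcomes — {<1 1>; <1 2>; <2 1>; <2 2>}
TSO: 4 outcomes — {<1 1>; <1 2>; <2 1>; <2 2>}
PSO: 4 outcomes — {<1 1>; <1 2>; <2 1>; <2 2>}
target <1 2> ∈ {SC,TSO,PSO}

SC:yes TSO:yes PSO:yes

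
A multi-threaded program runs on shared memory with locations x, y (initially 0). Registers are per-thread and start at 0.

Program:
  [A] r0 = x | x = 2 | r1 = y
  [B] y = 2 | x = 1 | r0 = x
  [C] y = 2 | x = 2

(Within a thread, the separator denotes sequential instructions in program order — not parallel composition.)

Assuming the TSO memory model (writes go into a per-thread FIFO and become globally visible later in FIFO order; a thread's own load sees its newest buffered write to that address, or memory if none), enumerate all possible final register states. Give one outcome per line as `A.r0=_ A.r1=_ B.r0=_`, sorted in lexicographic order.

outcome vector order: (A.r0,A.r1,B.r0)
|TSO outcomes| = 8

A.r0=0 A.r1=0 B.r0=1
A.r0=0 A.r1=0 B.r0=2
A.r0=0 A.r1=2 B.r0=1
A.r0=0 A.r1=2 B.r0=2
A.r0=1 A.r1=2 B.r0=1
A.r0=1 A.r1=2 B.r0=2
A.r0=2 A.r1=2 B.r0=1
A.r0=2 A.r1=2 B.r0=2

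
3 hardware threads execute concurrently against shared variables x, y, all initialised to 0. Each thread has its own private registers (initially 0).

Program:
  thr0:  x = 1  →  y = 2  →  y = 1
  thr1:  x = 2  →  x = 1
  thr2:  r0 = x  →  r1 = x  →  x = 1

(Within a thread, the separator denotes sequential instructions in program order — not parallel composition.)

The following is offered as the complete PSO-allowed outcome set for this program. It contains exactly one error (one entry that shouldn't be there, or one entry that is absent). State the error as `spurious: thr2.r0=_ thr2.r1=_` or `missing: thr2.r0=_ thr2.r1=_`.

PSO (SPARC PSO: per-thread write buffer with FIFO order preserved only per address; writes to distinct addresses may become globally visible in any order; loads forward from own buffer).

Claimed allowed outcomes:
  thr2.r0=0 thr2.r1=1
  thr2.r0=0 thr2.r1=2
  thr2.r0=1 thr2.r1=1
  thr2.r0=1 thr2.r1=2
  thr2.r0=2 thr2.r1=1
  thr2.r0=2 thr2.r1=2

missing: thr2.r0=0 thr2.r1=0

outcome vector order: (thr2.r0,thr2.r1)
PSO: 7 outcomes — {<0 0>, <0 1>, <0 2>, <1 1>, <1 2>, <2 1>, <2 2>}
PSO∖claimed = {<0 0>}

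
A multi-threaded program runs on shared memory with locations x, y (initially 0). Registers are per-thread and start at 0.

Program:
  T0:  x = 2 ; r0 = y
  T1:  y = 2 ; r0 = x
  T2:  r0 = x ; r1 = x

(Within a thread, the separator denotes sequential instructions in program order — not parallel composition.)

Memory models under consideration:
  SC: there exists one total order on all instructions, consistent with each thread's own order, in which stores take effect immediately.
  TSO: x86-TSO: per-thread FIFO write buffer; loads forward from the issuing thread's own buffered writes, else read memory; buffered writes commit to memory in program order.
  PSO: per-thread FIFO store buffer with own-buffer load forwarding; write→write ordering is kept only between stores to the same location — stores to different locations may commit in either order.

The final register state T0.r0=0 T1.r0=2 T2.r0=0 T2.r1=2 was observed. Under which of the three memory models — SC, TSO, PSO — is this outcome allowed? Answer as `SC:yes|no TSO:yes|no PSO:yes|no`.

SC:yes TSO:yes PSO:yes

outcome vector order: (T0.r0,T1.r0,T2.r0,T2.r1)
SC: 9 outcomes — {<0 2 0 0>; <0 2 0 2>; <0 2 2 2>; <2 0 0 0>; <2 0 0 2>; <2 0 2 2>; <2 2 0 0>; <2 2 0 2>; <2 2 2 2>}
TSO: 12 outcomes — {<0 0 0 0>; <0 0 0 2>; <0 0 2 2>; <0 2 0 0>; <0 2 0 2>; <0 2 2 2>; <2 0 0 0>; <2 0 0 2>; <2 0 2 2>; <2 2 0 0>; <2 2 0 2>; <2 2 2 2>}
PSO: 12 outcomes — {<0 0 0 0>; <0 0 0 2>; <0 0 2 2>; <0 2 0 0>; <0 2 0 2>; <0 2 2 2>; <2 0 0 0>; <2 0 0 2>; <2 0 2 2>; <2 2 0 0>; <2 2 0 2>; <2 2 2 2>}
target <0 2 0 2> ∈ {SC,TSO,PSO}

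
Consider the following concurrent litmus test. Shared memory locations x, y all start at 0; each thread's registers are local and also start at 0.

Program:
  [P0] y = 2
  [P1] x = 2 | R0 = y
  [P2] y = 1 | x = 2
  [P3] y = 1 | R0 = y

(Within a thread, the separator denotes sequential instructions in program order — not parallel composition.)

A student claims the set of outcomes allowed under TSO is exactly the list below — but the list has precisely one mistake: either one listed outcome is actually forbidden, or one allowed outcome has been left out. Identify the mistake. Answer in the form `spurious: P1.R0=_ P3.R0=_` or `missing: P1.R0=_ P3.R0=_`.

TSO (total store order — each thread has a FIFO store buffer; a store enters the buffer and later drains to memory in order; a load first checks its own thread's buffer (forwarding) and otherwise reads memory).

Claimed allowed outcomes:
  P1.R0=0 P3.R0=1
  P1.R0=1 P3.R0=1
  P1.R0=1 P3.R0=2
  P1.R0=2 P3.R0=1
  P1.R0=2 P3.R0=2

outcome vector order: (P1.R0,P3.R0)
under TSO → (0,1); (0,2); (1,1); (1,2); (2,1); (2,2)
TSO∖claimed = {(0,2)}

missing: P1.R0=0 P3.R0=2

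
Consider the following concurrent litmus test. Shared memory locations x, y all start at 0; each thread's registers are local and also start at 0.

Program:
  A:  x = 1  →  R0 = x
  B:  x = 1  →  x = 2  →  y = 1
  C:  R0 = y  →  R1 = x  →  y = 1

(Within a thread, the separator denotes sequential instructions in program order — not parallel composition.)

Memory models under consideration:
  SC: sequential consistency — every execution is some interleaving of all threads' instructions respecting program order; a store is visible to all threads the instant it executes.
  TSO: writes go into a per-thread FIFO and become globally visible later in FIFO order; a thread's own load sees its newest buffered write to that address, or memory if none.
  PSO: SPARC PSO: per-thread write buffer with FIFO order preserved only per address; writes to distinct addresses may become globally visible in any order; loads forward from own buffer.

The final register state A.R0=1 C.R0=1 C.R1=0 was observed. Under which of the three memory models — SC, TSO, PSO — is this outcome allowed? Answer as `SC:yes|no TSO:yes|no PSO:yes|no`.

outcome vector order: (A.R0,C.R0,C.R1)
SC: 9 outcomes — {1/0/0, 1/0/1, 1/0/2, 1/1/1, 1/1/2, 2/0/0, 2/0/1, 2/0/2, 2/1/2}
TSO: 9 outcomes — {1/0/0, 1/0/1, 1/0/2, 1/1/1, 1/1/2, 2/0/0, 2/0/1, 2/0/2, 2/1/2}
PSO: 12 outcomes — {1/0/0, 1/0/1, 1/0/2, 1/1/0, 1/1/1, 1/1/2, 2/0/0, 2/0/1, 2/0/2, 2/1/0, 2/1/1, 2/1/2}
target 1/1/0 ∈ {PSO}

SC:no TSO:no PSO:yes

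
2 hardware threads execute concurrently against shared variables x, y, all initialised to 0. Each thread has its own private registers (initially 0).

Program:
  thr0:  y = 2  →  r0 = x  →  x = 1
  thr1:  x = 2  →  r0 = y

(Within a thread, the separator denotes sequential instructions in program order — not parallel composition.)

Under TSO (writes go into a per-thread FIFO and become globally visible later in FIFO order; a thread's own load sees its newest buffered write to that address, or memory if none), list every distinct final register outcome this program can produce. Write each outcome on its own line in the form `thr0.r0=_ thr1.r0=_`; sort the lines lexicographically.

outcome vector order: (thr0.r0,thr1.r0)
|TSO outcomes| = 4

thr0.r0=0 thr1.r0=0
thr0.r0=0 thr1.r0=2
thr0.r0=2 thr1.r0=0
thr0.r0=2 thr1.r0=2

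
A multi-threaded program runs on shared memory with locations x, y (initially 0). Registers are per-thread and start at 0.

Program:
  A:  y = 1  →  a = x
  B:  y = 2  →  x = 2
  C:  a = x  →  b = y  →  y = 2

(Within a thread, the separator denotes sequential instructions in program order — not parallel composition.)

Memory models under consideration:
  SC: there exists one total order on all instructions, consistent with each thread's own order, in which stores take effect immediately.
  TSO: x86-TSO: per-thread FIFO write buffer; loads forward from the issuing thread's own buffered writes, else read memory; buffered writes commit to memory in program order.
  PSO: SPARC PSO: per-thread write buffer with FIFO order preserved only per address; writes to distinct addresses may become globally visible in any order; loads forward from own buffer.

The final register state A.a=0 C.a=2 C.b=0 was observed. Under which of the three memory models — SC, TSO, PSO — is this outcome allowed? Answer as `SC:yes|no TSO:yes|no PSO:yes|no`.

SC:no TSO:no PSO:yes

outcome vector order: (A.a,C.a,C.b)
[SC] allowed = {0/0/0, 0/0/1, 0/0/2, 0/2/1, 0/2/2, 2/0/0, 2/0/1, 2/0/2, 2/2/1, 2/2/2}
[TSO] allowed = {0/0/0, 0/0/1, 0/0/2, 0/2/1, 0/2/2, 2/0/0, 2/0/1, 2/0/2, 2/2/1, 2/2/2}
[PSO] allowed = {0/0/0, 0/0/1, 0/0/2, 0/2/0, 0/2/1, 0/2/2, 2/0/0, 2/0/1, 2/0/2, 2/2/0, 2/2/1, 2/2/2}
target 0/2/0 ∈ {PSO}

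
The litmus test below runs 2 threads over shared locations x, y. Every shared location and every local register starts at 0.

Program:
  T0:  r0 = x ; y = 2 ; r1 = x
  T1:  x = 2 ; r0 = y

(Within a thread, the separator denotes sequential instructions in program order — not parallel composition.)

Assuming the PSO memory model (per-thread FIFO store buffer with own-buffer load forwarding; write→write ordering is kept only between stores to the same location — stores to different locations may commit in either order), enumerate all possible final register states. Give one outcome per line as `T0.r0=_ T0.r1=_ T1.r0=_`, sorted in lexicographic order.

outcome vector order: (T0.r0,T0.r1,T1.r0)
|PSO outcomes| = 6

T0.r0=0 T0.r1=0 T1.r0=0
T0.r0=0 T0.r1=0 T1.r0=2
T0.r0=0 T0.r1=2 T1.r0=0
T0.r0=0 T0.r1=2 T1.r0=2
T0.r0=2 T0.r1=2 T1.r0=0
T0.r0=2 T0.r1=2 T1.r0=2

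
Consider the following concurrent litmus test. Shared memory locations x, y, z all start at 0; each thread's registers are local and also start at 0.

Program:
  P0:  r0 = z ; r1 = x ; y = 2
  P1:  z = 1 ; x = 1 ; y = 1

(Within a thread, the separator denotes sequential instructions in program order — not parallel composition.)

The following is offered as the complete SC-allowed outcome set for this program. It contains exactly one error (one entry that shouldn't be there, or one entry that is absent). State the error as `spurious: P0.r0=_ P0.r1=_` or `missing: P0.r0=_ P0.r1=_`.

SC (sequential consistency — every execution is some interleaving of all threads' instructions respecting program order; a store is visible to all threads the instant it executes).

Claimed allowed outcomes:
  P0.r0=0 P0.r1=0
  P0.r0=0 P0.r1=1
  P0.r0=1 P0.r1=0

outcome vector order: (P0.r0,P0.r1)
under SC → <0 0>; <0 1>; <1 0>; <1 1>
SC∖claimed = {<1 1>}

missing: P0.r0=1 P0.r1=1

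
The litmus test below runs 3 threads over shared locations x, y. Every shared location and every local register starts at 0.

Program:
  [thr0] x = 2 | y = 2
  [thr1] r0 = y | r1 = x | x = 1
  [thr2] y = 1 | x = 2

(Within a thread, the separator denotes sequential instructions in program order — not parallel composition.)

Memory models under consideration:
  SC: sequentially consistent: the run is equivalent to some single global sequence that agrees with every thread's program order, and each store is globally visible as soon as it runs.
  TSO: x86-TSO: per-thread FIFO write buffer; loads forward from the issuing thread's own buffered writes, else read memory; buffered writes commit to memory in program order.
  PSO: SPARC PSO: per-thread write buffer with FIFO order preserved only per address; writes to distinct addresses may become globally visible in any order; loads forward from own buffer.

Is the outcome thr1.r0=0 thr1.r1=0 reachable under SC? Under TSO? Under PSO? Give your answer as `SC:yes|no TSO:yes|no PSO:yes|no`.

outcome vector order: (thr1.r0,thr1.r1)
[SC] allowed = {00 02 10 12 22}
[TSO] allowed = {00 02 10 12 22}
[PSO] allowed = {00 02 10 12 20 22}
target 00 ∈ {SC,TSO,PSO}

SC:yes TSO:yes PSO:yes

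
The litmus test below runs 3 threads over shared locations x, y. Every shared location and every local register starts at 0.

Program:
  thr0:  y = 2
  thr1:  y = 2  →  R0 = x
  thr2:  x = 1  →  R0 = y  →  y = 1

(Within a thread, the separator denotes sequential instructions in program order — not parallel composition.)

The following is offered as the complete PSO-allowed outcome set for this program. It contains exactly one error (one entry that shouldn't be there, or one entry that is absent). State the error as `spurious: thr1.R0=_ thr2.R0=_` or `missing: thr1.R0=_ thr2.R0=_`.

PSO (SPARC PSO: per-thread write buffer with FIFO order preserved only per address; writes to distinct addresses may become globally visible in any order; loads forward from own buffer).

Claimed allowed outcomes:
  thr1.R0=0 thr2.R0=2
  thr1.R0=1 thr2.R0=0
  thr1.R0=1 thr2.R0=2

outcome vector order: (thr1.R0,thr2.R0)
[PSO] allowed = {<0 0>; <0 2>; <1 0>; <1 2>}
PSO∖claimed = {<0 0>}

missing: thr1.R0=0 thr2.R0=0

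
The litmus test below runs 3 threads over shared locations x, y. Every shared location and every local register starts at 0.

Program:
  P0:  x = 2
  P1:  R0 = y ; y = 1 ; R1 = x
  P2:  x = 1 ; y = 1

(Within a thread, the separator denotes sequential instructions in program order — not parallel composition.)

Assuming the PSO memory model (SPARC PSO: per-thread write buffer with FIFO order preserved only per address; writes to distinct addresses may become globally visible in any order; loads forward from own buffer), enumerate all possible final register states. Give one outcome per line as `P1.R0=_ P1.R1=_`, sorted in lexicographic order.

outcome vector order: (P1.R0,P1.R1)
|PSO outcomes| = 6

P1.R0=0 P1.R1=0
P1.R0=0 P1.R1=1
P1.R0=0 P1.R1=2
P1.R0=1 P1.R1=0
P1.R0=1 P1.R1=1
P1.R0=1 P1.R1=2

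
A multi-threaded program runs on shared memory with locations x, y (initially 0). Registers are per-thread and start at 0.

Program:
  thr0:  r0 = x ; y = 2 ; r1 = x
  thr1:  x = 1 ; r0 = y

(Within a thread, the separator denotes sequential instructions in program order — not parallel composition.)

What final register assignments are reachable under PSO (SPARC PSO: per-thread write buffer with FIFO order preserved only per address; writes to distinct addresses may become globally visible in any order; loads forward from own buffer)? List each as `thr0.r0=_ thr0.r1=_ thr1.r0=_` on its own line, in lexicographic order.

thr0.r0=0 thr0.r1=0 thr1.r0=0
thr0.r0=0 thr0.r1=0 thr1.r0=2
thr0.r0=0 thr0.r1=1 thr1.r0=0
thr0.r0=0 thr0.r1=1 thr1.r0=2
thr0.r0=1 thr0.r1=1 thr1.r0=0
thr0.r0=1 thr0.r1=1 thr1.r0=2

outcome vector order: (thr0.r0,thr0.r1,thr1.r0)
|PSO outcomes| = 6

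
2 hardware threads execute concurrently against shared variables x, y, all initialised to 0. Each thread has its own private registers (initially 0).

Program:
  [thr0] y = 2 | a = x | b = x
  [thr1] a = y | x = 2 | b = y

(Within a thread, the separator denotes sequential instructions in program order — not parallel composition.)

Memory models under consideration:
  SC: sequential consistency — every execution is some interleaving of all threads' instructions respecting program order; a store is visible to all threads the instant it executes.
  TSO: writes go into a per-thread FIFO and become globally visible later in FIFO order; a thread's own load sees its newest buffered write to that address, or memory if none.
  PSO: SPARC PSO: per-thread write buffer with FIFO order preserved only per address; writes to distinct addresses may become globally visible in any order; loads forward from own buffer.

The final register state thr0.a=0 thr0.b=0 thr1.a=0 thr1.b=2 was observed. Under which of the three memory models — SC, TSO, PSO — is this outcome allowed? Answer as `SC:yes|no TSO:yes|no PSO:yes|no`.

SC:yes TSO:yes PSO:yes

outcome vector order: (thr0.a,thr0.b,thr1.a,thr1.b)
[SC] allowed = {(0,0,0,2), (0,0,2,2), (0,2,0,2), (0,2,2,2), (2,2,0,0), (2,2,0,2), (2,2,2,2)}
[TSO] allowed = {(0,0,0,0), (0,0,0,2), (0,0,2,2), (0,2,0,0), (0,2,0,2), (0,2,2,2), (2,2,0,0), (2,2,0,2), (2,2,2,2)}
[PSO] allowed = {(0,0,0,0), (0,0,0,2), (0,0,2,2), (0,2,0,0), (0,2,0,2), (0,2,2,2), (2,2,0,0), (2,2,0,2), (2,2,2,2)}
target (0,0,0,2) ∈ {SC,TSO,PSO}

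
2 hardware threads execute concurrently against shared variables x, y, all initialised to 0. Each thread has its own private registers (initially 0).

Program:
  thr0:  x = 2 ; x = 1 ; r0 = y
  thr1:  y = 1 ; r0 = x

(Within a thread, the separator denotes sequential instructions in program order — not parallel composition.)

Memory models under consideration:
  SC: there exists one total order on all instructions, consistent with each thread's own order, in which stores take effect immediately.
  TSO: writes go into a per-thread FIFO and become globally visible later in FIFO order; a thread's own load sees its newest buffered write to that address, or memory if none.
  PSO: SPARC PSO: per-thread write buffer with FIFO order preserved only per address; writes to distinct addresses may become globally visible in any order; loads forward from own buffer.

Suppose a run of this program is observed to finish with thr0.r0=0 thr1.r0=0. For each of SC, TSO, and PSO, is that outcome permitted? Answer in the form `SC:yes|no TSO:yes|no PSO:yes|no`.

SC:no TSO:yes PSO:yes

outcome vector order: (thr0.r0,thr1.r0)
SC: 4 outcomes — {<0 1> <1 0> <1 1> <1 2>}
TSO: 6 outcomes — {<0 0> <0 1> <0 2> <1 0> <1 1> <1 2>}
PSO: 6 outcomes — {<0 0> <0 1> <0 2> <1 0> <1 1> <1 2>}
target <0 0> ∈ {TSO,PSO}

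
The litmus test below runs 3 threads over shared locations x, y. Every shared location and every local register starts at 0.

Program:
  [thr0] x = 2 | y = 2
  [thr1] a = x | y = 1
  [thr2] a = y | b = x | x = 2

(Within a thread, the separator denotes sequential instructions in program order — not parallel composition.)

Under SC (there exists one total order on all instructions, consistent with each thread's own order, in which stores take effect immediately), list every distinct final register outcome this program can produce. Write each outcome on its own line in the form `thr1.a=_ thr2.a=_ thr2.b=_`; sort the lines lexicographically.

outcome vector order: (thr1.a,thr2.a,thr2.b)
|SC outcomes| = 9

thr1.a=0 thr2.a=0 thr2.b=0
thr1.a=0 thr2.a=0 thr2.b=2
thr1.a=0 thr2.a=1 thr2.b=0
thr1.a=0 thr2.a=1 thr2.b=2
thr1.a=0 thr2.a=2 thr2.b=2
thr1.a=2 thr2.a=0 thr2.b=0
thr1.a=2 thr2.a=0 thr2.b=2
thr1.a=2 thr2.a=1 thr2.b=2
thr1.a=2 thr2.a=2 thr2.b=2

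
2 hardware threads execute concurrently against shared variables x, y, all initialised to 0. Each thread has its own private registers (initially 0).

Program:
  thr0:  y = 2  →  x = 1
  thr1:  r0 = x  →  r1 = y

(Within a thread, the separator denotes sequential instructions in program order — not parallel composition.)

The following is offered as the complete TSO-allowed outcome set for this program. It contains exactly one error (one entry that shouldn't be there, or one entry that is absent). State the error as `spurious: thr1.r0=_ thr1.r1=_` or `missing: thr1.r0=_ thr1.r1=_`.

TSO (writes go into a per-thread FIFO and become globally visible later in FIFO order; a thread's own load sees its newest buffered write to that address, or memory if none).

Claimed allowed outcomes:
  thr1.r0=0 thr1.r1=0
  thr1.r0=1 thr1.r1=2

missing: thr1.r0=0 thr1.r1=2

outcome vector order: (thr1.r0,thr1.r1)
TSO (3): 00, 02, 12
TSO∖claimed = {02}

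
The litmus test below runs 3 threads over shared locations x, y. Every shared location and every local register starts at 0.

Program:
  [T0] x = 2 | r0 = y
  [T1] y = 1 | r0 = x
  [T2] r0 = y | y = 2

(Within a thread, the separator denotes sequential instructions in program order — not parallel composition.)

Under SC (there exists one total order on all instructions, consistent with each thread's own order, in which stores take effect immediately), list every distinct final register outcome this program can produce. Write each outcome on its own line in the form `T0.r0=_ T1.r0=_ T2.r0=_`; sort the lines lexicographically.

T0.r0=0 T1.r0=2 T2.r0=0
T0.r0=0 T1.r0=2 T2.r0=1
T0.r0=1 T1.r0=0 T2.r0=0
T0.r0=1 T1.r0=0 T2.r0=1
T0.r0=1 T1.r0=2 T2.r0=0
T0.r0=1 T1.r0=2 T2.r0=1
T0.r0=2 T1.r0=0 T2.r0=0
T0.r0=2 T1.r0=0 T2.r0=1
T0.r0=2 T1.r0=2 T2.r0=0
T0.r0=2 T1.r0=2 T2.r0=1

outcome vector order: (T0.r0,T1.r0,T2.r0)
|SC outcomes| = 10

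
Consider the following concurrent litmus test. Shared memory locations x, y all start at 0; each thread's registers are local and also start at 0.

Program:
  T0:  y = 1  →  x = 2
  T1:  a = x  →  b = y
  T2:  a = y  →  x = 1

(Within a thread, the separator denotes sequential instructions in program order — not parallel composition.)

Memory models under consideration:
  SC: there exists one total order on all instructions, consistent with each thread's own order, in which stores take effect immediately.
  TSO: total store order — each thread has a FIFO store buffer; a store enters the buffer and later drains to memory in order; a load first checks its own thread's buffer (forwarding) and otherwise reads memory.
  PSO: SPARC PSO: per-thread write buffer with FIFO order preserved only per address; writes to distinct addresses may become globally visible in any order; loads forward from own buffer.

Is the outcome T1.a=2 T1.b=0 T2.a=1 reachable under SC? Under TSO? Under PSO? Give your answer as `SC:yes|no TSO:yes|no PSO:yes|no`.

outcome vector order: (T1.a,T1.b,T2.a)
SC: 9 outcomes — {<0 0 0>, <0 0 1>, <0 1 0>, <0 1 1>, <1 0 0>, <1 1 0>, <1 1 1>, <2 1 0>, <2 1 1>}
TSO: 9 outcomes — {<0 0 0>, <0 0 1>, <0 1 0>, <0 1 1>, <1 0 0>, <1 1 0>, <1 1 1>, <2 1 0>, <2 1 1>}
PSO: 11 outcomes — {<0 0 0>, <0 0 1>, <0 1 0>, <0 1 1>, <1 0 0>, <1 1 0>, <1 1 1>, <2 0 0>, <2 0 1>, <2 1 0>, <2 1 1>}
target <2 0 1> ∈ {PSO}

SC:no TSO:no PSO:yes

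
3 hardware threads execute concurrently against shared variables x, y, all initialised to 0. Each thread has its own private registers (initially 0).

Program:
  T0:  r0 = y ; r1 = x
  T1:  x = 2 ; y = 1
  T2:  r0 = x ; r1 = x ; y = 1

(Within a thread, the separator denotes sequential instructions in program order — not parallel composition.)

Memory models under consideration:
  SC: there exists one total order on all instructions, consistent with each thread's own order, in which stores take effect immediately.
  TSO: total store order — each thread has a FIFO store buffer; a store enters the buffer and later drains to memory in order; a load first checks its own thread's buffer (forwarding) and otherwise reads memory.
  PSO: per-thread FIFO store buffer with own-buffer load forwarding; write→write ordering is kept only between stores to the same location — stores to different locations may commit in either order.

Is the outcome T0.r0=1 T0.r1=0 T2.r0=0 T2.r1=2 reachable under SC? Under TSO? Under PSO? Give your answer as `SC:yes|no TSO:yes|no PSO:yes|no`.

outcome vector order: (T0.r0,T0.r1,T2.r0,T2.r1)
SC (10): <0 0 0 0>; <0 0 0 2>; <0 0 2 2>; <0 2 0 0>; <0 2 0 2>; <0 2 2 2>; <1 0 0 0>; <1 2 0 0>; <1 2 0 2>; <1 2 2 2>
TSO (10): <0 0 0 0>; <0 0 0 2>; <0 0 2 2>; <0 2 0 0>; <0 2 0 2>; <0 2 2 2>; <1 0 0 0>; <1 2 0 0>; <1 2 0 2>; <1 2 2 2>
PSO (12): <0 0 0 0>; <0 0 0 2>; <0 0 2 2>; <0 2 0 0>; <0 2 0 2>; <0 2 2 2>; <1 0 0 0>; <1 0 0 2>; <1 0 2 2>; <1 2 0 0>; <1 2 0 2>; <1 2 2 2>
target <1 0 0 2> ∈ {PSO}

SC:no TSO:no PSO:yes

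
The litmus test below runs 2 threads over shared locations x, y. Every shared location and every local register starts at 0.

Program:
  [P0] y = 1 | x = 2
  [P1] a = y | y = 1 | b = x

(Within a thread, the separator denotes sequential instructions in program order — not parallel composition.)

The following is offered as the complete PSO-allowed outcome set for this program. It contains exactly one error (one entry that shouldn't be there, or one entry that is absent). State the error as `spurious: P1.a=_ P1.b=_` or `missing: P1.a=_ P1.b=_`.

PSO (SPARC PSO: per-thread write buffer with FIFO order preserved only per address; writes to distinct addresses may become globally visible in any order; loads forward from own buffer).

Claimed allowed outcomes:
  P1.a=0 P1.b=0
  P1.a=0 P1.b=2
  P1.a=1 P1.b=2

outcome vector order: (P1.a,P1.b)
PSO (4): 0/0 0/2 1/0 1/2
PSO∖claimed = {1/0}

missing: P1.a=1 P1.b=0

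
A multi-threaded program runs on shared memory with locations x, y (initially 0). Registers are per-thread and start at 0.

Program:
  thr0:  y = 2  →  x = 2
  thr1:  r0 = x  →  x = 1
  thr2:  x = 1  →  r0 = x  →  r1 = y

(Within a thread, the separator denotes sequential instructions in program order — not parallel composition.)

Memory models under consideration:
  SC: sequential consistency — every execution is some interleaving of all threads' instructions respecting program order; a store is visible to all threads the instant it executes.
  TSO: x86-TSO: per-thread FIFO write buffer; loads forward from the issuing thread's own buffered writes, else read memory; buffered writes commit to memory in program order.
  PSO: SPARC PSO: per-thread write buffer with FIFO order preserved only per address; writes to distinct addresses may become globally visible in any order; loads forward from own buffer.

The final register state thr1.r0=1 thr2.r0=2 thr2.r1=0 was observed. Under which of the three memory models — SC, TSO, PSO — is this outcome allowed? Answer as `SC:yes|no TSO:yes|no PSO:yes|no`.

SC:no TSO:no PSO:yes

outcome vector order: (thr1.r0,thr2.r0,thr2.r1)
SC (9): 0/1/0 0/1/2 0/2/2 1/1/0 1/1/2 1/2/2 2/1/0 2/1/2 2/2/2
TSO (9): 0/1/0 0/1/2 0/2/2 1/1/0 1/1/2 1/2/2 2/1/0 2/1/2 2/2/2
PSO (12): 0/1/0 0/1/2 0/2/0 0/2/2 1/1/0 1/1/2 1/2/0 1/2/2 2/1/0 2/1/2 2/2/0 2/2/2
target 1/2/0 ∈ {PSO}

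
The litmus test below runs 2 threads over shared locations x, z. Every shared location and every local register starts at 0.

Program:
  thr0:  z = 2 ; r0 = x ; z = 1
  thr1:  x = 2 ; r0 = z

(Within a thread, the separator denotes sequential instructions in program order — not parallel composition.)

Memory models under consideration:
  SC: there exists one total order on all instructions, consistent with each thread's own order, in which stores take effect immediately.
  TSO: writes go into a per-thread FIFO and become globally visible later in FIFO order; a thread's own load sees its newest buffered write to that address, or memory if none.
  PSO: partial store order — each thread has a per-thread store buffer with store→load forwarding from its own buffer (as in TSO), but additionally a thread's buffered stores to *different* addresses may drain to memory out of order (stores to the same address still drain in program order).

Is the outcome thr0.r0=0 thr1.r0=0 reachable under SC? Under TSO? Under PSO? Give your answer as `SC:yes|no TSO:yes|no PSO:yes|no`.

SC:no TSO:yes PSO:yes

outcome vector order: (thr0.r0,thr1.r0)
SC (5): (0,1), (0,2), (2,0), (2,1), (2,2)
TSO (6): (0,0), (0,1), (0,2), (2,0), (2,1), (2,2)
PSO (6): (0,0), (0,1), (0,2), (2,0), (2,1), (2,2)
target (0,0) ∈ {TSO,PSO}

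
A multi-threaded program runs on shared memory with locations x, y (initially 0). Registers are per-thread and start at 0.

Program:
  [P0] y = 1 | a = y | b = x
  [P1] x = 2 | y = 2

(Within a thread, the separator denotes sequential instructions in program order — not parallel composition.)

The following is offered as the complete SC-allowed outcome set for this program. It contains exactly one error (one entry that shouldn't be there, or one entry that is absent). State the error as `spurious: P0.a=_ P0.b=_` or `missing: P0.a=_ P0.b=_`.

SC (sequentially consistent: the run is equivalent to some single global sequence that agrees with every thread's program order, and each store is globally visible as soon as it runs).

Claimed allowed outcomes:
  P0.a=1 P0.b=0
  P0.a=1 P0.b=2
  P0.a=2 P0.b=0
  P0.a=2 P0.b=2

outcome vector order: (P0.a,P0.b)
SC: 3 outcomes — {(1,0), (1,2), (2,2)}
claimed∖SC = {(2,0)}

spurious: P0.a=2 P0.b=0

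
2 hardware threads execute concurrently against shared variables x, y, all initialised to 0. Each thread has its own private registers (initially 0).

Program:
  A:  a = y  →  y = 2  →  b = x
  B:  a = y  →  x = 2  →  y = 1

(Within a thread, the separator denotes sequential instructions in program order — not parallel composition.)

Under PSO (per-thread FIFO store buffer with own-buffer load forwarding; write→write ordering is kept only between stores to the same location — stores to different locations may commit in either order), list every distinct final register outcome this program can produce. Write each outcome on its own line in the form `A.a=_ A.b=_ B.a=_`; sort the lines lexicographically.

outcome vector order: (A.a,A.b,B.a)
|PSO outcomes| = 6

A.a=0 A.b=0 B.a=0
A.a=0 A.b=0 B.a=2
A.a=0 A.b=2 B.a=0
A.a=0 A.b=2 B.a=2
A.a=1 A.b=0 B.a=0
A.a=1 A.b=2 B.a=0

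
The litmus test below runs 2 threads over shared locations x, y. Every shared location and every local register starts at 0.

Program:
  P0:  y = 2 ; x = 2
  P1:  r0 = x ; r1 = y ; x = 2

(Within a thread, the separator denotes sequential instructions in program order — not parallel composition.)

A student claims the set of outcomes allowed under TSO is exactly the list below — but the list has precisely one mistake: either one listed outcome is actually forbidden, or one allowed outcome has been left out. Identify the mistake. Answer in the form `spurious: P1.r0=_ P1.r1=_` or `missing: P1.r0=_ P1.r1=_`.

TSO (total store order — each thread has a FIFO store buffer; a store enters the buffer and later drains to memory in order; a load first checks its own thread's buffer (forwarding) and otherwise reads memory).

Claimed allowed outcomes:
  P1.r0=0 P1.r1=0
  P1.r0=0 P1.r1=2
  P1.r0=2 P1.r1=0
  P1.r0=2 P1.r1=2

spurious: P1.r0=2 P1.r1=0

outcome vector order: (P1.r0,P1.r1)
TSO (3): 0/0, 0/2, 2/2
claimed∖TSO = {2/0}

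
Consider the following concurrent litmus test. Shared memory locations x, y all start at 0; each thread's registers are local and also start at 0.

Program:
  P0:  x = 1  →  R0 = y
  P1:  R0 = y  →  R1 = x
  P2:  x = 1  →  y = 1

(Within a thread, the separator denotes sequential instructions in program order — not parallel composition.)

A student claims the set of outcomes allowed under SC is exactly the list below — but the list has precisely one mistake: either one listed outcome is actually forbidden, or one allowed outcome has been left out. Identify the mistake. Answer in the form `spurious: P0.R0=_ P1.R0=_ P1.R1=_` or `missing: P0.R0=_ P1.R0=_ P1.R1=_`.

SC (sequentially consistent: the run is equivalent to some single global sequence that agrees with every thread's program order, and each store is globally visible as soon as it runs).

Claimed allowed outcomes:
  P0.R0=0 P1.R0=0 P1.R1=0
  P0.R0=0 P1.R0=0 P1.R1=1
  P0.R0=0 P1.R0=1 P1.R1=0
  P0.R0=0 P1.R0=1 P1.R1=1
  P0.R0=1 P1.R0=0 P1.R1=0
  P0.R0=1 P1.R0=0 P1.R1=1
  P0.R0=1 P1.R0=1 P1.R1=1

outcome vector order: (P0.R0,P1.R0,P1.R1)
[SC] allowed = {000; 001; 011; 100; 101; 111}
claimed∖SC = {010}

spurious: P0.R0=0 P1.R0=1 P1.R1=0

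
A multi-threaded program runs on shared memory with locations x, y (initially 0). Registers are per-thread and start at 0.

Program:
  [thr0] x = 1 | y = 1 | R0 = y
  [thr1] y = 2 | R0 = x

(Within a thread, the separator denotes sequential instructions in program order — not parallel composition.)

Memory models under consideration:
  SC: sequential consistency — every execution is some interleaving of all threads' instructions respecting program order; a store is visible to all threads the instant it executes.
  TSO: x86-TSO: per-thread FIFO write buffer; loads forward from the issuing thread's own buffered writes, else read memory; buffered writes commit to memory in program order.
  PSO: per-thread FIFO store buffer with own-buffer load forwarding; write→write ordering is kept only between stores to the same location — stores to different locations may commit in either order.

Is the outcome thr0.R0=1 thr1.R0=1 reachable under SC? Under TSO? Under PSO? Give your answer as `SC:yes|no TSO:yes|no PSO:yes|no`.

outcome vector order: (thr0.R0,thr1.R0)
under SC → (1,0), (1,1), (2,1)
under TSO → (1,0), (1,1), (2,0), (2,1)
under PSO → (1,0), (1,1), (2,0), (2,1)
target (1,1) ∈ {SC,TSO,PSO}

SC:yes TSO:yes PSO:yes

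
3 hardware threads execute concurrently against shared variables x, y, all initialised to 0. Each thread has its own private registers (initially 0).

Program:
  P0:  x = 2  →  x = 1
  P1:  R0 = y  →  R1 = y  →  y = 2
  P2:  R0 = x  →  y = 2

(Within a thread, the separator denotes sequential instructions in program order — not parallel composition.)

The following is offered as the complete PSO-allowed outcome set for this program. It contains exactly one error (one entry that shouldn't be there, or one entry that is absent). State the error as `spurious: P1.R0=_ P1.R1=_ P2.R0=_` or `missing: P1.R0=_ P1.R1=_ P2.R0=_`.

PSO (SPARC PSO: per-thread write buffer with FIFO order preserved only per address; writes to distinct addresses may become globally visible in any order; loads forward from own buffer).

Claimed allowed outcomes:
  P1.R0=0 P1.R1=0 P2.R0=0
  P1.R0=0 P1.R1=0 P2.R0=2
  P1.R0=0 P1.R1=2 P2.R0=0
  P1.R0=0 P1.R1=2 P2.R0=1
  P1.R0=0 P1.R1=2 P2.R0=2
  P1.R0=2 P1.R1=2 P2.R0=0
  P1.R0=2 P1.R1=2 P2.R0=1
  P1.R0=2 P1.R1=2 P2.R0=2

missing: P1.R0=0 P1.R1=0 P2.R0=1

outcome vector order: (P1.R0,P1.R1,P2.R0)
PSO (9): (0,0,0); (0,0,1); (0,0,2); (0,2,0); (0,2,1); (0,2,2); (2,2,0); (2,2,1); (2,2,2)
PSO∖claimed = {(0,0,1)}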